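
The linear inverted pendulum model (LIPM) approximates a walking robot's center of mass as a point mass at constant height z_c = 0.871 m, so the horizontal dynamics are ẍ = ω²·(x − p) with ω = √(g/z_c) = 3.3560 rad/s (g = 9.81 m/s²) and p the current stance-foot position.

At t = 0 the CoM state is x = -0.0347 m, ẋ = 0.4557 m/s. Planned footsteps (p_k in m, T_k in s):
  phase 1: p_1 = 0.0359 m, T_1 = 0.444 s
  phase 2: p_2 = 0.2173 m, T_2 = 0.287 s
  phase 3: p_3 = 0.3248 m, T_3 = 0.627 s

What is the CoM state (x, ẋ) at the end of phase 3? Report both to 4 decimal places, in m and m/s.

x = 1.0309, ẋ = 2.4491

phase 1: p=0.0359, T=0.444, ωT=1.490064, cosh=2.331369, sinh=2.106011; start (x,ẋ)=(-0.034700, 0.455700) → end (x,ẋ)=(0.157273, 0.563420)
phase 2: p=0.2173, T=0.287, ωT=0.963172, cosh=1.500837, sinh=1.119157; start (x,ẋ)=(0.157273, 0.563420) → end (x,ẋ)=(0.315099, 0.620149)
phase 3: p=0.3248, T=0.627, ωT=2.104212, cosh=4.161290, sinh=4.039348; start (x,ẋ)=(0.315099, 0.620149) → end (x,ẋ)=(1.030855, 2.449112)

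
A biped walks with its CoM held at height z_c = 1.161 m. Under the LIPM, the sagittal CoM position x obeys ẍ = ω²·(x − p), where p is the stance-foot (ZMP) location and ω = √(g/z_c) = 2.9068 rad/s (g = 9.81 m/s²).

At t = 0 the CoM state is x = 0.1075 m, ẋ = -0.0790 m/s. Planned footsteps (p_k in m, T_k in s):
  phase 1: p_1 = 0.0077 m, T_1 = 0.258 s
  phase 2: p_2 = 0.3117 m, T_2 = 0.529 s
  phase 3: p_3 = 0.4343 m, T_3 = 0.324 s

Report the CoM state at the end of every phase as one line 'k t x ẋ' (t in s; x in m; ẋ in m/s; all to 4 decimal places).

phase 1: p=0.0077, T=0.258, ωT=0.749954, cosh=1.294646, sinh=0.822258; start (x,ẋ)=(0.107500, -0.079000) → end (x,ẋ)=(0.114559, 0.136259)
phase 2: p=0.3117, T=0.529, ωT=1.537697, cosh=2.434368, sinh=2.219493; start (x,ẋ)=(0.114559, 0.136259) → end (x,ẋ)=(-0.064174, -0.940178)
phase 3: p=0.4343, T=0.324, ωT=0.941803, cosh=1.477263, sinh=1.087339; start (x,ẋ)=(-0.064174, -0.940178) → end (x,ẋ)=(-0.653767, -2.964404)

1 0.2580 0.1146 0.1363
2 0.7870 -0.0642 -0.9402
3 1.1110 -0.6538 -2.9644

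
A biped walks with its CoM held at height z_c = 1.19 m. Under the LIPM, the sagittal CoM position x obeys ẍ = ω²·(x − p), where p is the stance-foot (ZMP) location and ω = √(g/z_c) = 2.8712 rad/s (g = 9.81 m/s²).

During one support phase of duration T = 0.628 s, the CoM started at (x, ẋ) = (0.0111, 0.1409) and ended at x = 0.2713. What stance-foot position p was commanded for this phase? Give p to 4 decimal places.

ωT = 2.8712·0.628 = 1.803114; cosh(ωT) = 3.116649, sinh(ωT) = 2.951864
x(T) = p + (x₀−p)·cosh(ωT) + (ẋ₀/ω)·sinh(ωT) ⇒ p·(1 − cosh) = x(T) − x₀·cosh − (ẋ₀/ω)·sinh
numerator   = 0.2713 − (0.0111)·3.116649 − (0.1409/2.8712)·2.951864 = 0.091847
denominator = 1 − 3.116649 = -2.116649
p = 0.091847 / -2.116649 = -0.0434

p = -0.0434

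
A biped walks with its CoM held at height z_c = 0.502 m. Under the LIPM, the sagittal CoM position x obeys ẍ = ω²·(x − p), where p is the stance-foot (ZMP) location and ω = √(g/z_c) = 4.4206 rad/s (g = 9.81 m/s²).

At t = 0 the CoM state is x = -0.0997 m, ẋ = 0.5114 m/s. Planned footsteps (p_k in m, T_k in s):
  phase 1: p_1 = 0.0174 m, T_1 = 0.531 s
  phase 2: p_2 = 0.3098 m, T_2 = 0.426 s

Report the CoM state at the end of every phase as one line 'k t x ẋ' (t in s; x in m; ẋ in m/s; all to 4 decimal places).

phase 1: p=0.0174, T=0.531, ωT=2.347339, cosh=5.276662, sinh=5.181039; start (x,ẋ)=(-0.099700, 0.511400) → end (x,ẋ)=(-0.001125, 0.016509)
phase 2: p=0.3098, T=0.426, ωT=1.883176, cosh=3.363228, sinh=3.211121; start (x,ẋ)=(-0.001125, 0.016509) → end (x,ẋ)=(-0.723921, -4.358088)

1 0.5310 -0.0011 0.0165
2 0.9570 -0.7239 -4.3581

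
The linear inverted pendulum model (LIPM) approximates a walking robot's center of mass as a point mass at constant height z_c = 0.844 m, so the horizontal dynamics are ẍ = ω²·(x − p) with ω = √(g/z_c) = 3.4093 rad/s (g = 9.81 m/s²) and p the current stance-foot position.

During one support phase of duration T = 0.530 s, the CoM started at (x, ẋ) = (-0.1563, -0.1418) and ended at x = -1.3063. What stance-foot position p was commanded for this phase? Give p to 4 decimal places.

p = 0.3262

ωT = 3.4093·0.530 = 1.806929; cosh(ωT) = 3.127934, sinh(ωT) = 2.963777
x(T) = p + (x₀−p)·cosh(ωT) + (ẋ₀/ω)·sinh(ωT) ⇒ p·(1 − cosh) = x(T) − x₀·cosh − (ẋ₀/ω)·sinh
numerator   = -1.3063 − (-0.1563)·3.127934 − (-0.1418/3.4093)·2.963777 = -0.694134
denominator = 1 − 3.127934 = -2.127934
p = -0.694134 / -2.127934 = 0.3262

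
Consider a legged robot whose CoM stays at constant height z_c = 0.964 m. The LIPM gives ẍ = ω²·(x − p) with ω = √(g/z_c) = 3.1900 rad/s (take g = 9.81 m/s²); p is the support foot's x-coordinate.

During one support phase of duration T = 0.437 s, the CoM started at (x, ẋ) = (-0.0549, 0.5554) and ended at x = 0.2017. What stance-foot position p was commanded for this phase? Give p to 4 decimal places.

p = 0.0089

ωT = 3.1900·0.437 = 1.394030; cosh(ωT) = 2.139568, sinh(ωT) = 1.891494
x(T) = p + (x₀−p)·cosh(ωT) + (ẋ₀/ω)·sinh(ωT) ⇒ p·(1 − cosh) = x(T) − x₀·cosh − (ẋ₀/ω)·sinh
numerator   = 0.2017 − (-0.0549)·2.139568 − (0.5554/3.1900)·1.891494 = -0.010159
denominator = 1 − 2.139568 = -1.139568
p = -0.010159 / -1.139568 = 0.0089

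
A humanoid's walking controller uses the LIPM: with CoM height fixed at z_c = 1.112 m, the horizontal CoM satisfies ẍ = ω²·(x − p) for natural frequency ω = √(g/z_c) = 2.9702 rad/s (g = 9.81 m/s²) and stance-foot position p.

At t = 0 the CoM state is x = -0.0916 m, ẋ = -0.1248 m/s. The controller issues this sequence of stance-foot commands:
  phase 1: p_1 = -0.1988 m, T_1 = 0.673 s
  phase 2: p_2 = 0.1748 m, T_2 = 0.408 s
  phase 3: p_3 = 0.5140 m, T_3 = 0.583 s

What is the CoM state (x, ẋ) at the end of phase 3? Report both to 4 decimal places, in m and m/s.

x = 0.5370, ẋ = 0.3019

phase 1: p=-0.1988, T=0.673, ωT=1.998945, cosh=3.758370, sinh=3.622892; start (x,ẋ)=(-0.091600, -0.124800) → end (x,ẋ)=(0.051873, 0.684504)
phase 2: p=0.1748, T=0.408, ωT=1.211842, cosh=1.828657, sinh=1.531009; start (x,ẋ)=(0.051873, 0.684504) → end (x,ẋ)=(0.302840, 0.692724)
phase 3: p=0.5140, T=0.583, ωT=1.731627, cosh=2.913416, sinh=2.736420; start (x,ẋ)=(0.302840, 0.692724) → end (x,ẋ)=(0.537005, 0.301948)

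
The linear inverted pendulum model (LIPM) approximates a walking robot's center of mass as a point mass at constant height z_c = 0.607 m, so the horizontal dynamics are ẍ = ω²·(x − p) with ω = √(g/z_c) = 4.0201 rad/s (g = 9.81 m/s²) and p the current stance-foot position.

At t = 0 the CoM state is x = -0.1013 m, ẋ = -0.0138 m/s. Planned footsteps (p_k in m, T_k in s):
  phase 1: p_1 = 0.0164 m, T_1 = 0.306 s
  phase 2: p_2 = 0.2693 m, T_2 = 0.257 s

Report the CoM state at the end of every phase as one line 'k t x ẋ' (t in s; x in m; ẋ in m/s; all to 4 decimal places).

1 0.3060 -0.2075 -0.7660
2 0.5630 -0.7193 -3.5647

phase 1: p=0.0164, T=0.306, ωT=1.230151, cosh=1.856997, sinh=1.564748; start (x,ẋ)=(-0.101300, -0.013800) → end (x,ẋ)=(-0.207540, -0.766012)
phase 2: p=0.2693, T=0.257, ωT=1.033166, cosh=1.582913, sinh=1.227034; start (x,ẋ)=(-0.207540, -0.766012) → end (x,ẋ)=(-0.719302, -3.564686)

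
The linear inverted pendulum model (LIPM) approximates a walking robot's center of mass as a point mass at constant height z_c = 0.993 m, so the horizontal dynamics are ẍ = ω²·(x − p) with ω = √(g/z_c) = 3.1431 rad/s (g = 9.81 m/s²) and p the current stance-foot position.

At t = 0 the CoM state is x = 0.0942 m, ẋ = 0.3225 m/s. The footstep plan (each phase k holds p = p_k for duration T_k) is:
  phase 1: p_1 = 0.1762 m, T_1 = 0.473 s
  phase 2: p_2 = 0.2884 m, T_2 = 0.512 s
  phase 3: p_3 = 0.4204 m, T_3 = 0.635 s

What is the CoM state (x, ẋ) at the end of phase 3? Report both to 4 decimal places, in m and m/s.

x = -0.4639, ẋ = -2.7100

phase 1: p=0.1762, T=0.473, ωT=1.486686, cosh=2.324269, sinh=2.098148; start (x,ẋ)=(0.094200, 0.322500) → end (x,ẋ)=(0.200892, 0.208812)
phase 2: p=0.2884, T=0.512, ωT=1.609267, cosh=2.599590, sinh=2.399556; start (x,ẋ)=(0.200892, 0.208812) → end (x,ẋ)=(0.220330, -0.117164)
phase 3: p=0.4204, T=0.635, ωT=1.995869, cosh=3.747243, sinh=3.611348; start (x,ẋ)=(0.220330, -0.117164) → end (x,ẋ)=(-0.463931, -2.710006)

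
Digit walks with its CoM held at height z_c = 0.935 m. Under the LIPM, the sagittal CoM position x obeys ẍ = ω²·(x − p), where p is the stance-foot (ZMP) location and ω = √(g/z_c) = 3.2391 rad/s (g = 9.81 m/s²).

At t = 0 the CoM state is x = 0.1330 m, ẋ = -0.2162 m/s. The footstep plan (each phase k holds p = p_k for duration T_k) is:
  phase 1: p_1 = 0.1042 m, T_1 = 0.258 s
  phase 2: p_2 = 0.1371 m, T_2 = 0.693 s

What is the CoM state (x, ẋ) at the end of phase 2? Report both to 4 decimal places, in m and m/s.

phase 1: p=0.1042, T=0.258, ωT=0.835688, cosh=1.369988, sinh=0.936412; start (x,ẋ)=(0.133000, -0.216200) → end (x,ẋ)=(0.081153, -0.208837)
phase 2: p=0.1371, T=0.693, ωT=2.244696, cosh=4.771754, sinh=4.665795; start (x,ẋ)=(0.081153, -0.208837) → end (x,ẋ)=(-0.430687, -1.842045)

x = -0.4307, ẋ = -1.8420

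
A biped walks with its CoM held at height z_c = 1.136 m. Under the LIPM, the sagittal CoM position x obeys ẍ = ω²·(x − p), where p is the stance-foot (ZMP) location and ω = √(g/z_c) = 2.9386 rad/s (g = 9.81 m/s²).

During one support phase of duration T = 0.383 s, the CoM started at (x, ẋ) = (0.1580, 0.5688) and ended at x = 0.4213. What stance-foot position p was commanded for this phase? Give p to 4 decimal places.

ωT = 2.9386·0.383 = 1.125484; cosh(ωT) = 1.703101, sinh(ωT) = 1.378606
x(T) = p + (x₀−p)·cosh(ωT) + (ẋ₀/ω)·sinh(ωT) ⇒ p·(1 − cosh) = x(T) − x₀·cosh − (ẋ₀/ω)·sinh
numerator   = 0.4213 − (0.1580)·1.703101 − (0.5688/2.9386)·1.378606 = -0.114635
denominator = 1 − 1.703101 = -0.703101
p = -0.114635 / -0.703101 = 0.1630

p = 0.1630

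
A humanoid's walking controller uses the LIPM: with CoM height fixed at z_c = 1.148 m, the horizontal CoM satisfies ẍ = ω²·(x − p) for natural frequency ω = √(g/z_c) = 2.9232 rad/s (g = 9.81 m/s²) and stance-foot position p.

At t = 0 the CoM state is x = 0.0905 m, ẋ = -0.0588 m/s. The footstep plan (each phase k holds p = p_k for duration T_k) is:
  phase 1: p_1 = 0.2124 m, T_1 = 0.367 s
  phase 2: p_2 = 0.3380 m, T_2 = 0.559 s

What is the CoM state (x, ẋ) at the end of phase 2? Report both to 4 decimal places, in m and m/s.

x = -1.0634, ẋ = -4.0049

phase 1: p=0.2124, T=0.367, ωT=1.072814, cosh=1.632820, sinh=1.290776; start (x,ẋ)=(0.090500, -0.058800) → end (x,ẋ)=(-0.012605, -0.555962)
phase 2: p=0.3380, T=0.559, ωT=1.634069, cosh=2.659909, sinh=2.464775; start (x,ẋ)=(-0.012605, -0.555962) → end (x,ẋ)=(-1.063351, -4.004926)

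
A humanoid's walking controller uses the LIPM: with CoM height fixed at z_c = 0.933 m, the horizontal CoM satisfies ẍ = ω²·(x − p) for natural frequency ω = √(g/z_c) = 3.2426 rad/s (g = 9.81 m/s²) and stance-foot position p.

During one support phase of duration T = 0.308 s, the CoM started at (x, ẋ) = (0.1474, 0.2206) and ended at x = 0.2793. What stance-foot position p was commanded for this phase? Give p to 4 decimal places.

p = 0.0512

ωT = 3.2426·0.308 = 0.998721; cosh(ωT) = 1.541579, sinh(ωT) = 1.173228
x(T) = p + (x₀−p)·cosh(ωT) + (ẋ₀/ω)·sinh(ωT) ⇒ p·(1 − cosh) = x(T) − x₀·cosh − (ẋ₀/ω)·sinh
numerator   = 0.2793 − (0.1474)·1.541579 − (0.2206/3.2426)·1.173228 = -0.027746
denominator = 1 − 1.541579 = -0.541579
p = -0.027746 / -0.541579 = 0.0512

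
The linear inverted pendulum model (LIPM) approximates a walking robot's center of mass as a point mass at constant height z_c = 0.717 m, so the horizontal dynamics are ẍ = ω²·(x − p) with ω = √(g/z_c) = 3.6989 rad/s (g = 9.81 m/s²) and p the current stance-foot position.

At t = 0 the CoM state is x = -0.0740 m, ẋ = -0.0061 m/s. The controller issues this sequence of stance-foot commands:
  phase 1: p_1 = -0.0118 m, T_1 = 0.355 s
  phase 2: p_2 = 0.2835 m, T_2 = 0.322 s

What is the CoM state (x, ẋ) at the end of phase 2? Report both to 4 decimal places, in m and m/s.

phase 1: p=-0.0118, T=0.355, ωT=1.313109, cosh=1.993349, sinh=1.724367; start (x,ẋ)=(-0.074000, -0.006100) → end (x,ẋ)=(-0.138630, -0.408887)
phase 2: p=0.2835, T=0.322, ωT=1.191046, cosh=1.797212, sinh=1.493309; start (x,ẋ)=(-0.138630, -0.408887) → end (x,ẋ)=(-0.640232, -3.066534)

x = -0.6402, ẋ = -3.0665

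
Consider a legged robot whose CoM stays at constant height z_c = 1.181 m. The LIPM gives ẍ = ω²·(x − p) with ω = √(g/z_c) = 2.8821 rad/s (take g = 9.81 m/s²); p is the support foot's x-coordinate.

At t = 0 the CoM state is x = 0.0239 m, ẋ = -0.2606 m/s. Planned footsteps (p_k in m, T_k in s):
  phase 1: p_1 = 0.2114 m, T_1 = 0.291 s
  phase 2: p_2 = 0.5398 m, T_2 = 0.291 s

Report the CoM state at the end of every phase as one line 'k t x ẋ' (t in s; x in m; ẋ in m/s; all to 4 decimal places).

1 0.2910 -0.1310 -0.8660
2 0.5820 -0.6637 -3.0073

phase 1: p=0.2114, T=0.291, ωT=0.838691, cosh=1.372807, sinh=0.940531; start (x,ẋ)=(0.023900, -0.260600) → end (x,ẋ)=(-0.131044, -0.866010)
phase 2: p=0.5398, T=0.291, ωT=0.838691, cosh=1.372807, sinh=0.940531; start (x,ẋ)=(-0.131044, -0.866010) → end (x,ẋ)=(-0.663749, -3.007324)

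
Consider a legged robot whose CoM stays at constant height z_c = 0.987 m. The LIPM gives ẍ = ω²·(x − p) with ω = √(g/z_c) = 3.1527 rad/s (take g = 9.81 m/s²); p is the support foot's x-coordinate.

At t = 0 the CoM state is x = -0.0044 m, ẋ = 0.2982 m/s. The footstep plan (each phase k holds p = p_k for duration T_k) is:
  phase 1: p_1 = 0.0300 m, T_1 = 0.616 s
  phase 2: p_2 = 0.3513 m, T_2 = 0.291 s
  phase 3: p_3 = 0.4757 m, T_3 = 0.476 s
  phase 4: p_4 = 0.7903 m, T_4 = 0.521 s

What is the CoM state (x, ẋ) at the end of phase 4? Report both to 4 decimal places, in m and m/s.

phase 1: p=0.0300, T=0.616, ωT=1.942063, cosh=3.558265, sinh=3.414858; start (x,ẋ)=(-0.004400, 0.298200) → end (x,ẋ)=(0.230592, 0.690724)
phase 2: p=0.3513, T=0.291, ωT=0.917436, cosh=1.451203, sinh=1.051661; start (x,ẋ)=(0.230592, 0.690724) → end (x,ẋ)=(0.406536, 0.602164)
phase 3: p=0.4757, T=0.476, ωT=1.500685, cosh=2.353869, sinh=2.130892; start (x,ẋ)=(0.406536, 0.602164) → end (x,ẋ)=(0.719897, 0.952768)
phase 4: p=0.7903, T=0.521, ωT=1.642557, cosh=2.680926, sinh=2.487441; start (x,ẋ)=(0.719897, 0.952768) → end (x,ẋ)=(1.353276, 2.002187)

x = 1.3533, ẋ = 2.0022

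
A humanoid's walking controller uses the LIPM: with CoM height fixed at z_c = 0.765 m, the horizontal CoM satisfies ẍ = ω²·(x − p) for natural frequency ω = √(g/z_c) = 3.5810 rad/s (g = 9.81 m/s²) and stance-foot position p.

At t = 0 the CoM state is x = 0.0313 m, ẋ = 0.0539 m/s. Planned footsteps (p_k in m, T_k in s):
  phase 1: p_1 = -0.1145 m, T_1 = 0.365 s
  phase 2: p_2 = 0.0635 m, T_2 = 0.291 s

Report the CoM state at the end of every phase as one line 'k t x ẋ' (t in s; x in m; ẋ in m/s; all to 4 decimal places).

1 0.3650 0.2004 1.0009
2 0.6560 0.6286 2.2038

phase 1: p=-0.1145, T=0.365, ωT=1.307065, cosh=1.982963, sinh=1.712349; start (x,ẋ)=(0.031300, 0.053900) → end (x,ẋ)=(0.200390, 1.000916)
phase 2: p=0.0635, T=0.291, ωT=1.042071, cosh=1.593903, sinh=1.241179; start (x,ẋ)=(0.200390, 1.000916) → end (x,ẋ)=(0.628608, 2.203792)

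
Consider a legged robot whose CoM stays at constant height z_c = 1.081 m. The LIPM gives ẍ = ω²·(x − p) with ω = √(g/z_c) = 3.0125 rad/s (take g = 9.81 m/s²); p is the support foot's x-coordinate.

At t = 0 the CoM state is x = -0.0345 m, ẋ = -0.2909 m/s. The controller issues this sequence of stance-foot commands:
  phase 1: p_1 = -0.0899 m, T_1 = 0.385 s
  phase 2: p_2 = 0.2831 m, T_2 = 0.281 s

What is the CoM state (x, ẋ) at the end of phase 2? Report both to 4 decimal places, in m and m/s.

phase 1: p=-0.0899, T=0.385, ωT=1.159813, cosh=1.751440, sinh=1.437895; start (x,ẋ)=(-0.034500, -0.290900) → end (x,ẋ)=(-0.131720, -0.269520)
phase 2: p=0.2831, T=0.281, ωT=0.846513, cosh=1.380205, sinh=0.951297; start (x,ẋ)=(-0.131720, -0.269520) → end (x,ẋ)=(-0.374546, -1.560775)

x = -0.3745, ẋ = -1.5608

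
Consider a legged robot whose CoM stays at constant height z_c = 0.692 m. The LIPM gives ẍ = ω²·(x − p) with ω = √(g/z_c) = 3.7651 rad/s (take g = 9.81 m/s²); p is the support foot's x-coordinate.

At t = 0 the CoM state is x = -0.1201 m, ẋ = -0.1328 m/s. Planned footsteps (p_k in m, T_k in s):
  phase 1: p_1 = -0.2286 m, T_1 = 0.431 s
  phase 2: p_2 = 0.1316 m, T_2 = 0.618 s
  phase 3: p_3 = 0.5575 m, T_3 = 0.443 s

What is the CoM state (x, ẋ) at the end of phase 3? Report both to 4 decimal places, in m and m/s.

phase 1: p=-0.2286, T=0.431, ωT=1.622758, cosh=2.632200, sinh=2.434846; start (x,ẋ)=(-0.120100, -0.132800) → end (x,ẋ)=(-0.028887, 0.645111)
phase 2: p=0.1316, T=0.618, ωT=2.326832, cosh=5.171517, sinh=5.073913; start (x,ẋ)=(-0.028887, 0.645111) → end (x,ẋ)=(0.171004, 0.270303)
phase 3: p=0.5575, T=0.443, ωT=1.667939, cosh=2.744934, sinh=2.556298; start (x,ẋ)=(0.171004, 0.270303) → end (x,ẋ)=(-0.319885, -2.977953)

x = -0.3199, ẋ = -2.9780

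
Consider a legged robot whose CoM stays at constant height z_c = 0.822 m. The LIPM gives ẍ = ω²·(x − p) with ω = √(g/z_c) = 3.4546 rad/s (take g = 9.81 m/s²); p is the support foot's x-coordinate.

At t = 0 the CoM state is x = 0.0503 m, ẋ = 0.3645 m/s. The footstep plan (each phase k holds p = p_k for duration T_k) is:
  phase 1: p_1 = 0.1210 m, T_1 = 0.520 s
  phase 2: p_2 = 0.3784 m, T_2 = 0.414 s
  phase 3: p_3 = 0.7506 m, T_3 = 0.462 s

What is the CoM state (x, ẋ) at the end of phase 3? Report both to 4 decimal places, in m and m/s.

phase 1: p=0.1210, T=0.520, ωT=1.796392, cosh=3.096878, sinh=2.930982; start (x,ẋ)=(0.050300, 0.364500) → end (x,ẋ)=(0.211303, 0.412948)
phase 2: p=0.3784, T=0.414, ωT=1.430204, cosh=2.209407, sinh=1.970147; start (x,ẋ)=(0.211303, 0.412948) → end (x,ẋ)=(0.244718, -0.224903)
phase 3: p=0.7506, T=0.462, ωT=1.596025, cosh=2.568042, sinh=2.365342; start (x,ẋ)=(0.244718, -0.224903) → end (x,ẋ)=(-0.702516, -4.711280)

x = -0.7025, ẋ = -4.7113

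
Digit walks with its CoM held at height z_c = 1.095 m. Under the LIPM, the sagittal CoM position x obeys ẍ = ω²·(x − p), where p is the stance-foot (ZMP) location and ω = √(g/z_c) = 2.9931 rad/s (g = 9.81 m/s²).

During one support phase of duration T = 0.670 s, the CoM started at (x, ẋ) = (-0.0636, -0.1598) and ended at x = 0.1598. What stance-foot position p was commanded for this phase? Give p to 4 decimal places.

ωT = 2.9931·0.670 = 2.005377; cosh(ωT) = 3.781752, sinh(ωT) = 3.647142
x(T) = p + (x₀−p)·cosh(ωT) + (ẋ₀/ω)·sinh(ωT) ⇒ p·(1 − cosh) = x(T) − x₀·cosh − (ẋ₀/ω)·sinh
numerator   = 0.1598 − (-0.0636)·3.781752 − (-0.1598/2.9931)·3.647142 = 0.595038
denominator = 1 − 3.781752 = -2.781752
p = 0.595038 / -2.781752 = -0.2139

p = -0.2139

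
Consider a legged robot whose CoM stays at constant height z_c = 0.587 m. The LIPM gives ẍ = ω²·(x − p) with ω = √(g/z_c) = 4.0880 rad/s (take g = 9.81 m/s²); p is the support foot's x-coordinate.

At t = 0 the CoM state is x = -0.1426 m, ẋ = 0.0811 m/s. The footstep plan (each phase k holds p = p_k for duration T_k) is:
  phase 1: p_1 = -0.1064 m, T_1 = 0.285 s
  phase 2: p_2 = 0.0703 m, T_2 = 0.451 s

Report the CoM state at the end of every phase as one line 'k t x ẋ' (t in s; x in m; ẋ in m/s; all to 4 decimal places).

phase 1: p=-0.1064, T=0.285, ωT=1.165080, cosh=1.759039, sinh=1.447141; start (x,ẋ)=(-0.142600, 0.081100) → end (x,ẋ)=(-0.141368, -0.071498)
phase 2: p=0.0703, T=0.451, ωT=1.843688, cosh=3.239018, sinh=3.080785; start (x,ẋ)=(-0.141368, -0.071498) → end (x,ẋ)=(-0.669179, -2.897383)

1 0.2850 -0.1414 -0.0715
2 0.7360 -0.6692 -2.8974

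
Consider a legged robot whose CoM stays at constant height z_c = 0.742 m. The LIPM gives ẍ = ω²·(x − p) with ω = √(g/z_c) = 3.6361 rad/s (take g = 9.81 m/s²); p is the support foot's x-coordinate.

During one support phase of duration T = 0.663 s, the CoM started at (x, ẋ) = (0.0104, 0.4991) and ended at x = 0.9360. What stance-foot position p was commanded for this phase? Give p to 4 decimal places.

p = -0.0258

ωT = 3.6361·0.663 = 2.410734; cosh(ωT) = 5.615945, sinh(ωT) = 5.526195
x(T) = p + (x₀−p)·cosh(ωT) + (ẋ₀/ω)·sinh(ωT) ⇒ p·(1 − cosh) = x(T) − x₀·cosh − (ẋ₀/ω)·sinh
numerator   = 0.9360 − (0.0104)·5.615945 − (0.4991/3.6361)·5.526195 = 0.119055
denominator = 1 − 5.615945 = -4.615945
p = 0.119055 / -4.615945 = -0.0258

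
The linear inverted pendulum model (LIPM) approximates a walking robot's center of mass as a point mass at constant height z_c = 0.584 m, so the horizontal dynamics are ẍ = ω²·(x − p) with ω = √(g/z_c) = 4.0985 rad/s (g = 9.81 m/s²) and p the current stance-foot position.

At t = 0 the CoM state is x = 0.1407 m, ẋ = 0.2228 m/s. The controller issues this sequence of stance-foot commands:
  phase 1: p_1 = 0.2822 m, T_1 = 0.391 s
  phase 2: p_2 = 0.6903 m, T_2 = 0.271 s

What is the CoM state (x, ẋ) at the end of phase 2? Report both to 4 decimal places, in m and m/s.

phase 1: p=0.2822, T=0.391, ωT=1.602513, cosh=2.583444, sinh=2.382054; start (x,ẋ)=(0.140700, 0.222800) → end (x,ẋ)=(0.046134, -0.805852)
phase 2: p=0.6903, T=0.271, ωT=1.110694, cosh=1.682897, sinh=1.353566; start (x,ẋ)=(0.046134, -0.805852) → end (x,ẋ)=(-0.659904, -4.929734)

x = -0.6599, ẋ = -4.9297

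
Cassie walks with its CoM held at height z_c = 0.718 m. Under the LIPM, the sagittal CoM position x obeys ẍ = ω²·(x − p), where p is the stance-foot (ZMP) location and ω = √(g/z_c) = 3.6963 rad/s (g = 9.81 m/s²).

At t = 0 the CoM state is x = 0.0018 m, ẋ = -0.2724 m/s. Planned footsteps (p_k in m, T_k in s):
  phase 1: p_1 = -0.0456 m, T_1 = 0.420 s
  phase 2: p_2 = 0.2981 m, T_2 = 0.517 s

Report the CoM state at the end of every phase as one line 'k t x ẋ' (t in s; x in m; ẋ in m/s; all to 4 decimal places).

1 0.4200 -0.0949 -0.2769
2 0.9370 -1.3068 -5.7584

phase 1: p=-0.0456, T=0.420, ωT=1.552446, cosh=2.467369, sinh=2.255640; start (x,ẋ)=(0.001800, -0.272400) → end (x,ẋ)=(-0.094877, -0.276913)
phase 2: p=0.2981, T=0.517, ωT=1.910987, cosh=3.453846, sinh=3.305912; start (x,ẋ)=(-0.094877, -0.276913) → end (x,ẋ)=(-1.306848, -5.758450)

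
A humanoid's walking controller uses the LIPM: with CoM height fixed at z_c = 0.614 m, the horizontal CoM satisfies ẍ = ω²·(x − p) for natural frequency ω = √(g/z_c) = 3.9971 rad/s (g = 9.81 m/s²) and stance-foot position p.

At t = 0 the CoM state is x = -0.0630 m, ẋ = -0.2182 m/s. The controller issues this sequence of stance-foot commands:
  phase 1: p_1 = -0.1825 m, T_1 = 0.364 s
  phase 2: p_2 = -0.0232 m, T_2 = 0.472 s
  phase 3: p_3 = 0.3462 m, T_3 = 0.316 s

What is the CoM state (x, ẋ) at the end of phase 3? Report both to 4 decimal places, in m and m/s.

x = 1.0239, ẋ = 3.1469

phase 1: p=-0.1825, T=0.364, ωT=1.454944, cosh=2.258829, sinh=2.025416; start (x,ẋ)=(-0.063000, -0.218200) → end (x,ẋ)=(-0.023137, 0.474570)
phase 2: p=-0.0232, T=0.472, ωT=1.886631, cosh=3.374344, sinh=3.222763; start (x,ẋ)=(-0.023137, 0.474570) → end (x,ẋ)=(0.359649, 1.602182)
phase 3: p=0.3462, T=0.316, ωT=1.263084, cosh=1.909545, sinh=1.626764; start (x,ẋ)=(0.359649, 1.602182) → end (x,ẋ)=(1.023946, 3.146885)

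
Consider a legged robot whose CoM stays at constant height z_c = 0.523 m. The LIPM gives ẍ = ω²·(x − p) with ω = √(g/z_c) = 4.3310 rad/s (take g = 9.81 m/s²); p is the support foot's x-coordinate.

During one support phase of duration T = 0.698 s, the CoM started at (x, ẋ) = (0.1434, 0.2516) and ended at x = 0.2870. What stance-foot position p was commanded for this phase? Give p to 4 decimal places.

ωT = 4.3310·0.698 = 3.023038; cosh(ωT) = 10.301146, sinh(ωT) = 10.252493
x(T) = p + (x₀−p)·cosh(ωT) + (ẋ₀/ω)·sinh(ωT) ⇒ p·(1 − cosh) = x(T) − x₀·cosh − (ẋ₀/ω)·sinh
numerator   = 0.2870 − (0.1434)·10.301146 − (0.2516/4.3310)·10.252493 = -1.785781
denominator = 1 − 10.301146 = -9.301146
p = -1.785781 / -9.301146 = 0.1920

p = 0.1920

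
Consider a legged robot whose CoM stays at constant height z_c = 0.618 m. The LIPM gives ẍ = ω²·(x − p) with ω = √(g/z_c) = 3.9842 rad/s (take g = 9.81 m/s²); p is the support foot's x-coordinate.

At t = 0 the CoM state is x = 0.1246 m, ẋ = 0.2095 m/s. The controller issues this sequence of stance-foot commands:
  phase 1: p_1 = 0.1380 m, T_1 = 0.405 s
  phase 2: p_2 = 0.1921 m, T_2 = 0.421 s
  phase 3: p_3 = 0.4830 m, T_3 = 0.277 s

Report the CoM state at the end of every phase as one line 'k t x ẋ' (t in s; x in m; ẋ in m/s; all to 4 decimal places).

1 0.4050 0.2298 0.4181
2 0.8260 0.5675 1.5455
3 1.1030 1.1448 3.0377

phase 1: p=0.1380, T=0.405, ωT=1.613601, cosh=2.610014, sinh=2.410845; start (x,ẋ)=(0.124600, 0.209500) → end (x,ẋ)=(0.229795, 0.418087)
phase 2: p=0.1921, T=0.421, ωT=1.677348, cosh=2.769108, sinh=2.582239; start (x,ẋ)=(0.229795, 0.418087) → end (x,ẋ)=(0.567451, 1.545535)
phase 3: p=0.4830, T=0.277, ωT=1.103623, cosh=1.673369, sinh=1.341702; start (x,ẋ)=(0.567451, 1.545535) → end (x,ẋ)=(1.144785, 3.037692)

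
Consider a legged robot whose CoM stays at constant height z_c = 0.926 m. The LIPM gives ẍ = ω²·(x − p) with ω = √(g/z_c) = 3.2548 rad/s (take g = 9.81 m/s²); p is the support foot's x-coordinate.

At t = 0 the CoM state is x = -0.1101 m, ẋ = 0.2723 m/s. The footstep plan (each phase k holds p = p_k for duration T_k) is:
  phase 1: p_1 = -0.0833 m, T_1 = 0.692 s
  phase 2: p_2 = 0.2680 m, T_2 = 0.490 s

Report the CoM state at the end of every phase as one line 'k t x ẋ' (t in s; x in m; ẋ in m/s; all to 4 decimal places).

1 0.6920 0.1813 0.8989
2 1.1820 0.6979 1.6390

phase 1: p=-0.0833, T=0.692, ωT=2.252322, cosh=4.807471, sinh=4.702317; start (x,ẋ)=(-0.110100, 0.272300) → end (x,ẋ)=(0.181261, 0.898898)
phase 2: p=0.2680, T=0.490, ωT=1.594852, cosh=2.565269, sinh=2.362331; start (x,ẋ)=(0.181261, 0.898898) → end (x,ẋ)=(0.697909, 1.638983)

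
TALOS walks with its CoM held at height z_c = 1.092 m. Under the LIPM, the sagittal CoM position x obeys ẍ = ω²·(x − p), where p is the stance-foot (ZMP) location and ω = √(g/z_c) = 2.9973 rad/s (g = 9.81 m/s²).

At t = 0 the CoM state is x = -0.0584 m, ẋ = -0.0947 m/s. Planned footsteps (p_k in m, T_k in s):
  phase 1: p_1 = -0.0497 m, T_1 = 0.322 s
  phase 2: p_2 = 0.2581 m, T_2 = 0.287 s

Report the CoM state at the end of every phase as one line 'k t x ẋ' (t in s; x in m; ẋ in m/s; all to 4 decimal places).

phase 1: p=-0.0497, T=0.322, ωT=0.965131, cosh=1.503032, sinh=1.122099; start (x,ẋ)=(-0.058400, -0.094700) → end (x,ẋ)=(-0.098229, -0.171598)
phase 2: p=0.2581, T=0.287, ωT=0.860225, cosh=1.393380, sinh=0.970313; start (x,ẋ)=(-0.098229, -0.171598) → end (x,ẋ)=(-0.293953, -1.275419)

1 0.3220 -0.0982 -0.1716
2 0.6090 -0.2940 -1.2754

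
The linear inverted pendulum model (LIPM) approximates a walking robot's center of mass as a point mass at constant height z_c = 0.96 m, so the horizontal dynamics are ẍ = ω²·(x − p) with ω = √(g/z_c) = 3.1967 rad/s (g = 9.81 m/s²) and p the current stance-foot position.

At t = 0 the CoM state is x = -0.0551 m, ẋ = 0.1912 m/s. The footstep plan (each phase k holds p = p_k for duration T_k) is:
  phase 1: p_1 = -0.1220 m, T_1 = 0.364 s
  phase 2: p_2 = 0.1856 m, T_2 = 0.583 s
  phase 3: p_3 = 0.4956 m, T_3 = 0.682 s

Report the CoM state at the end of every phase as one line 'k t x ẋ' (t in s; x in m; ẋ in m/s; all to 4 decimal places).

phase 1: p=-0.1220, T=0.364, ωT=1.163599, cosh=1.756897, sinh=1.444537; start (x,ẋ)=(-0.055100, 0.191200) → end (x,ẋ)=(0.081937, 0.644846)
phase 2: p=0.1856, T=0.583, ωT=1.863676, cosh=3.301248, sinh=3.146147; start (x,ẋ)=(0.081937, 0.644846) → end (x,ẋ)=(0.478030, 1.086225)
phase 3: p=0.4956, T=0.682, ωT=2.180149, cosh=4.480326, sinh=4.367302; start (x,ẋ)=(0.478030, 1.086225) → end (x,ẋ)=(1.900870, 4.621345)

1 0.3640 0.0819 0.6448
2 0.9470 0.4780 1.0862
3 1.6290 1.9009 4.6213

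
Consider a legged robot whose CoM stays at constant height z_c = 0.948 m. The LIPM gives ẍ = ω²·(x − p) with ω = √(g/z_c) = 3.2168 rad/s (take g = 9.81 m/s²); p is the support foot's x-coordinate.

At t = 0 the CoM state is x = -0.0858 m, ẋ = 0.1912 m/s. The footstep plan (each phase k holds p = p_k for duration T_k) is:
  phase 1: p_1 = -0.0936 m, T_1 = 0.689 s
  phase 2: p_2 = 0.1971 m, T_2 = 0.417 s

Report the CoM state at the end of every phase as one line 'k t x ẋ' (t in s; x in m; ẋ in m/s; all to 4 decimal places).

phase 1: p=-0.0936, T=0.689, ωT=2.216375, cosh=4.641510, sinh=4.532507; start (x,ẋ)=(-0.085800, 0.191200) → end (x,ẋ)=(0.212007, 1.001182)
phase 2: p=0.1971, T=0.417, ωT=1.341406, cosh=2.042947, sinh=1.781469; start (x,ẋ)=(0.212007, 1.001182) → end (x,ẋ)=(0.782010, 2.130786)

1 0.6890 0.2120 1.0012
2 1.1060 0.7820 2.1308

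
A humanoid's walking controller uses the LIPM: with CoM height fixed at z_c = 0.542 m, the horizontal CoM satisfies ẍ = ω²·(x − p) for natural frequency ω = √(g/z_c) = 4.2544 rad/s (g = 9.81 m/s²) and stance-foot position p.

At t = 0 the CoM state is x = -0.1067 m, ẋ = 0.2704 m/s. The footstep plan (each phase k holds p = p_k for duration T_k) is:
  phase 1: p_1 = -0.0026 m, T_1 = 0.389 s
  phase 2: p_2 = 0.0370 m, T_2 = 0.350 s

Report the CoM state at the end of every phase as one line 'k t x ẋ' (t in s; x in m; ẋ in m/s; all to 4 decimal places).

phase 1: p=-0.0026, T=0.389, ωT=1.654962, cosh=2.711989, sinh=2.520890; start (x,ẋ)=(-0.106700, 0.270400) → end (x,ẋ)=(-0.124696, -0.383137)
phase 2: p=0.0370, T=0.350, ωT=1.489040, cosh=2.329214, sinh=2.103624; start (x,ẋ)=(-0.124696, -0.383137) → end (x,ẋ)=(-0.529070, -2.339534)

1 0.3890 -0.1247 -0.3831
2 0.7390 -0.5291 -2.3395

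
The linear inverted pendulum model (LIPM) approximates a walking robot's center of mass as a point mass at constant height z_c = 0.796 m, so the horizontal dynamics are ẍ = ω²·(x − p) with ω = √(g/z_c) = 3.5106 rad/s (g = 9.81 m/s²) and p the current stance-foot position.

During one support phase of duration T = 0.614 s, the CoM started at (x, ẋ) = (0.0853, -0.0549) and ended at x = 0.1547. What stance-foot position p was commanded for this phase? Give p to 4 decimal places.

ωT = 3.5106·0.614 = 2.155508; cosh(ωT) = 4.374061, sinh(ωT) = 4.258217
x(T) = p + (x₀−p)·cosh(ωT) + (ẋ₀/ω)·sinh(ωT) ⇒ p·(1 − cosh) = x(T) − x₀·cosh − (ẋ₀/ω)·sinh
numerator   = 0.1547 − (0.0853)·4.374061 − (-0.0549/3.5106)·4.258217 = -0.151816
denominator = 1 − 4.374061 = -3.374061
p = -0.151816 / -3.374061 = 0.0450

p = 0.0450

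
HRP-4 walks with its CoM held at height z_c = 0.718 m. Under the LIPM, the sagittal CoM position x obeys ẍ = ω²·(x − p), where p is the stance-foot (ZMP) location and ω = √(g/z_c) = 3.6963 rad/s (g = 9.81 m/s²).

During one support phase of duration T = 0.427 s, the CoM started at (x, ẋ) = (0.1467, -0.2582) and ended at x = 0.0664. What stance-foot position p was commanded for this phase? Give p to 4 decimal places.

p = 0.0931

ωT = 3.6963·0.427 = 1.578320; cosh(ωT) = 2.526564, sinh(ωT) = 2.320243
x(T) = p + (x₀−p)·cosh(ωT) + (ẋ₀/ω)·sinh(ωT) ⇒ p·(1 − cosh) = x(T) − x₀·cosh − (ẋ₀/ω)·sinh
numerator   = 0.0664 − (0.1467)·2.526564 − (-0.2582/3.6963)·2.320243 = -0.142170
denominator = 1 − 2.526564 = -1.526564
p = -0.142170 / -1.526564 = 0.0931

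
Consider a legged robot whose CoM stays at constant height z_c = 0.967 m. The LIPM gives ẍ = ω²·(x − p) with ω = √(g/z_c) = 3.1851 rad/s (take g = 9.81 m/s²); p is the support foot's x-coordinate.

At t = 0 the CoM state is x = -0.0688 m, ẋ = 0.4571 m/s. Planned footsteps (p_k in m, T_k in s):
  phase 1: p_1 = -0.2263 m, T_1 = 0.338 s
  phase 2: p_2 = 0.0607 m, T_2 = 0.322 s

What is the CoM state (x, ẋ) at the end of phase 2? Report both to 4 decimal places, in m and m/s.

x = 0.8416, ẋ = 2.8097

phase 1: p=-0.2263, T=0.338, ωT=1.076564, cosh=1.637671, sinh=1.296907; start (x,ẋ)=(-0.068800, 0.457100) → end (x,ẋ)=(0.217755, 1.399177)
phase 2: p=0.0607, T=0.322, ωT=1.025602, cosh=1.573677, sinh=1.215097; start (x,ẋ)=(0.217755, 1.399177) → end (x,ẋ)=(0.841632, 2.809688)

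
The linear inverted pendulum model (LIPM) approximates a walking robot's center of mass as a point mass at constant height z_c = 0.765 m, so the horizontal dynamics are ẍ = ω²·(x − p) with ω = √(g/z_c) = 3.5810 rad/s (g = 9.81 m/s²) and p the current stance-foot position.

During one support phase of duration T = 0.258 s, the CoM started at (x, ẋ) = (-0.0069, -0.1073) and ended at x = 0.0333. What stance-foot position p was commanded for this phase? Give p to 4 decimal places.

p = -0.1641

ωT = 3.5810·0.258 = 0.923898; cosh(ωT) = 1.458030, sinh(ωT) = 1.061061
x(T) = p + (x₀−p)·cosh(ωT) + (ẋ₀/ω)·sinh(ωT) ⇒ p·(1 − cosh) = x(T) − x₀·cosh − (ẋ₀/ω)·sinh
numerator   = 0.0333 − (-0.0069)·1.458030 − (-0.1073/3.5810)·1.061061 = 0.075154
denominator = 1 − 1.458030 = -0.458030
p = 0.075154 / -0.458030 = -0.1641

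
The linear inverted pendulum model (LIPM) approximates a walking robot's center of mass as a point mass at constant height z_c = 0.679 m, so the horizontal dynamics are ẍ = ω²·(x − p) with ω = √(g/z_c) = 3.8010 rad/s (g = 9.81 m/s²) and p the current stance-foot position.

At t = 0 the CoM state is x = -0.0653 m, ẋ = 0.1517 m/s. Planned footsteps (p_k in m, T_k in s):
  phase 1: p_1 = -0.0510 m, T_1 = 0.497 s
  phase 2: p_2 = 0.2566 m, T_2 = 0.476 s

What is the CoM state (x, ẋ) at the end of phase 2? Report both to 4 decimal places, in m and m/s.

phase 1: p=-0.0510, T=0.497, ωT=1.889097, cosh=3.382301, sinh=3.231093; start (x,ẋ)=(-0.065300, 0.151700) → end (x,ẋ)=(0.029588, 0.337471)
phase 2: p=0.2566, T=0.476, ωT=1.809276, cosh=3.134899, sinh=2.971126; start (x,ẋ)=(0.029588, 0.337471) → end (x,ẋ)=(-0.191269, -1.505767)

x = -0.1913, ẋ = -1.5058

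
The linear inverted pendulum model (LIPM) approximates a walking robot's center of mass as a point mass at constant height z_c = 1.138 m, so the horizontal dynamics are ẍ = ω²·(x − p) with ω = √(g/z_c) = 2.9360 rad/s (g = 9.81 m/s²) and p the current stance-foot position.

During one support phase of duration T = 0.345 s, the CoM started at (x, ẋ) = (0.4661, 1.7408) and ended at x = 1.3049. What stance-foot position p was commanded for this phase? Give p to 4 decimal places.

ωT = 2.9360·0.345 = 1.012920; cosh(ωT) = 1.558393, sinh(ωT) = 1.195236
x(T) = p + (x₀−p)·cosh(ωT) + (ẋ₀/ω)·sinh(ωT) ⇒ p·(1 − cosh) = x(T) − x₀·cosh − (ẋ₀/ω)·sinh
numerator   = 1.3049 − (0.4661)·1.558393 − (1.7408/2.9360)·1.195236 = -0.130141
denominator = 1 − 1.558393 = -0.558393
p = -0.130141 / -0.558393 = 0.2331

p = 0.2331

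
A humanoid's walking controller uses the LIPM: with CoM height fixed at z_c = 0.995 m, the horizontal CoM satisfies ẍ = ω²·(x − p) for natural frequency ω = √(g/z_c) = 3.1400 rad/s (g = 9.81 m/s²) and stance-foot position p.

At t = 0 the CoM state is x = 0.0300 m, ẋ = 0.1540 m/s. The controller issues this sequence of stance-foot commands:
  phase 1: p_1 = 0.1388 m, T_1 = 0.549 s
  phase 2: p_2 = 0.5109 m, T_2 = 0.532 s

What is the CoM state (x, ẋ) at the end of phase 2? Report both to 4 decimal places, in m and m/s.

x = -1.4058, ẋ = -5.7819

phase 1: p=0.1388, T=0.549, ωT=1.723860, cosh=2.892251, sinh=2.713875; start (x,ẋ)=(0.030000, 0.154000) → end (x,ẋ)=(-0.042776, -0.481740)
phase 2: p=0.5109, T=0.532, ωT=1.670480, cosh=2.751437, sinh=2.563281; start (x,ẋ)=(-0.042776, -0.481740) → end (x,ẋ)=(-1.405764, -5.781851)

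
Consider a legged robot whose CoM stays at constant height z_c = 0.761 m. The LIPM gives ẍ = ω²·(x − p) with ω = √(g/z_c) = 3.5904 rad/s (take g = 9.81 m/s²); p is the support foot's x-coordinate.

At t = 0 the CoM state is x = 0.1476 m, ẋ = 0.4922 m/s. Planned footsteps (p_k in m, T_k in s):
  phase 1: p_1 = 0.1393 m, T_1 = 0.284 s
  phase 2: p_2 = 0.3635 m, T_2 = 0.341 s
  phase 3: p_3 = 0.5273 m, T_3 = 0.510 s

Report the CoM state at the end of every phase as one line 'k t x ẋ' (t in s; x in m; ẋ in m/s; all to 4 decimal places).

phase 1: p=0.1393, T=0.284, ωT=1.019674, cosh=1.566501, sinh=1.205789; start (x,ẋ)=(0.147600, 0.492200) → end (x,ẋ)=(0.317601, 0.806965)
phase 2: p=0.3635, T=0.341, ωT=1.224326, cosh=1.847915, sinh=1.553959; start (x,ẋ)=(0.317601, 0.806965) → end (x,ẋ)=(0.627944, 1.235115)
phase 3: p=0.5273, T=0.510, ωT=1.831104, cosh=3.200505, sinh=3.040268; start (x,ẋ)=(0.627944, 1.235115) → end (x,ẋ)=(1.895280, 5.051603)

1 0.2840 0.3176 0.8070
2 0.6250 0.6279 1.2351
3 1.1350 1.8953 5.0516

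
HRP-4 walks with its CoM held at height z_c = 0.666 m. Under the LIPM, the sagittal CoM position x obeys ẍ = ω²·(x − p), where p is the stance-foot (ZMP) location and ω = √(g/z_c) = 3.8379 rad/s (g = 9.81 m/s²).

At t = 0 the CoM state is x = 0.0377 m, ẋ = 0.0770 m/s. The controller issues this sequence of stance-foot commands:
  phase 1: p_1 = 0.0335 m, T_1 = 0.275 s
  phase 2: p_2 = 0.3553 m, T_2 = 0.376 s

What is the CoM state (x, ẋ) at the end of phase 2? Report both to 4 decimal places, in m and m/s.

phase 1: p=0.0335, T=0.275, ωT=1.055423, cosh=1.610617, sinh=1.262572; start (x,ẋ)=(0.037700, 0.077000) → end (x,ẋ)=(0.065596, 0.144369)
phase 2: p=0.3553, T=0.376, ωT=1.443050, cosh=2.234898, sinh=1.998692; start (x,ẋ)=(0.065596, 0.144369) → end (x,ẋ)=(-0.216976, -1.899608)

x = -0.2170, ẋ = -1.8996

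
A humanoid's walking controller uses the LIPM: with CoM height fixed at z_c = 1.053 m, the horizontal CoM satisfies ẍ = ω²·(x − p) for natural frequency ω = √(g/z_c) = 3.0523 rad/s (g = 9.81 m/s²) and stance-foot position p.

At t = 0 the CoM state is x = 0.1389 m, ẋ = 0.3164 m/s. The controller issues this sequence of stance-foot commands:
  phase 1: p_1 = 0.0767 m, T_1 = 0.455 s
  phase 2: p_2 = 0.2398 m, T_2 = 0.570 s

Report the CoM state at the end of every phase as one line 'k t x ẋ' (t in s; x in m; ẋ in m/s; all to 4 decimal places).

1 0.4550 0.4041 1.0308
2 1.0250 1.6543 4.4105

phase 1: p=0.0767, T=0.455, ωT=1.388796, cosh=2.129698, sinh=1.880323; start (x,ẋ)=(0.138900, 0.316400) → end (x,ẋ)=(0.404081, 1.030822)
phase 2: p=0.2398, T=0.570, ωT=1.739811, cosh=2.935910, sinh=2.760357; start (x,ẋ)=(0.404081, 1.030822) → end (x,ẋ)=(1.654340, 4.410535)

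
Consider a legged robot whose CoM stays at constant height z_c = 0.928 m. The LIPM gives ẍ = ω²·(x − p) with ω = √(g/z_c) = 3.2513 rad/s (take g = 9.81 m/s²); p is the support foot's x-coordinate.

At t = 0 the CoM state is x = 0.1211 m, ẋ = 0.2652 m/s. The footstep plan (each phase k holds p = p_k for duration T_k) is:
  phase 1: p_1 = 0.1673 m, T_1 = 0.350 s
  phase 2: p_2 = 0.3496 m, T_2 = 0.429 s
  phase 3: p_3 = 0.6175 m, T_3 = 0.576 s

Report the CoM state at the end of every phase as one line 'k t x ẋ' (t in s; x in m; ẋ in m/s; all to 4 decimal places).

phase 1: p=0.1673, T=0.350, ωT=1.137955, cosh=1.720427, sinh=1.399953; start (x,ẋ)=(0.121100, 0.265200) → end (x,ẋ)=(0.202007, 0.245970)
phase 2: p=0.3496, T=0.429, ωT=1.394808, cosh=2.141040, sinh=1.893159; start (x,ẋ)=(0.202007, 0.245970) → end (x,ẋ)=(0.176820, -0.381838)
phase 3: p=0.6175, T=0.576, ωT=1.872749, cosh=3.329928, sinh=3.176228; start (x,ẋ)=(0.176820, -0.381838) → end (x,ẋ)=(-1.222954, -5.822337)

1 0.3500 0.2020 0.2460
2 0.7790 0.1768 -0.3818
3 1.3550 -1.2230 -5.8223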